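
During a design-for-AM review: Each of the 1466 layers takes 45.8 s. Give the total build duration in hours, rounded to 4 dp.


t = 1466 * 45.8 / 3600 = 18.6508 hrs


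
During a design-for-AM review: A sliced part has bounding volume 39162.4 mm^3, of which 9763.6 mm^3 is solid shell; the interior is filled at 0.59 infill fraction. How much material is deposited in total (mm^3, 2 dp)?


V_infill = (39162.4 - 9763.6) * 0.59 = 17345.29
V_total = 9763.6 + 17345.29 = 27108.89 mm^3


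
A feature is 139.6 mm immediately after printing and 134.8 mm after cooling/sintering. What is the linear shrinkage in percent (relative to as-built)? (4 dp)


Shrinkage = ((139.6-134.8)/139.6)*100 = 3.4384 %


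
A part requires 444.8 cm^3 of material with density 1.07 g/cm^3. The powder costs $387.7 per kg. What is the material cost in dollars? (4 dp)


Mass = 444.8*1.07/1000 = 0.475936 kg
Cost = 0.475936 * 387.7 = 184.5204 $


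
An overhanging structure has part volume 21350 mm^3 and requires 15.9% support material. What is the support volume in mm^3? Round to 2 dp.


V_support = 21350 * 0.159 = 3394.65 mm^3


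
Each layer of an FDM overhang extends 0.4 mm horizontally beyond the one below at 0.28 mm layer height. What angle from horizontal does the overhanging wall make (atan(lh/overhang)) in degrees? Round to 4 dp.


angle = atan(0.28/0.4) = 34.992 degrees


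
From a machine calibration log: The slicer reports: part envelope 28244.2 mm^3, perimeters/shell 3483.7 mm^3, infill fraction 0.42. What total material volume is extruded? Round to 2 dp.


V_infill = (28244.2 - 3483.7) * 0.42 = 10399.41
V_total = 3483.7 + 10399.41 = 13883.11 mm^3


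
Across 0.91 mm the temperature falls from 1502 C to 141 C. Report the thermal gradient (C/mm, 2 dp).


G = (1502-141)/0.91 = 1495.6 C/mm


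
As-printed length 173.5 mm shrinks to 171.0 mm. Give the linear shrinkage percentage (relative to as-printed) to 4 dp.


Shrinkage = ((173.5-171.0)/173.5)*100 = 1.4409 %


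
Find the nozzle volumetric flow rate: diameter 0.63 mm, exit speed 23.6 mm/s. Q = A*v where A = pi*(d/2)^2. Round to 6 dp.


A = pi*(0.63/2)^2 = 0.31172453 mm^2
Q = 0.31172453 * 23.6 = 7.356699 mm^3/s


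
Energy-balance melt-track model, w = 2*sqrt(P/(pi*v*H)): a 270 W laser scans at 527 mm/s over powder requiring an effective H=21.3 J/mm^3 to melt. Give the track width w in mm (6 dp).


w = 2*sqrt(270/(pi*527*21.3)) = 0.175002 mm


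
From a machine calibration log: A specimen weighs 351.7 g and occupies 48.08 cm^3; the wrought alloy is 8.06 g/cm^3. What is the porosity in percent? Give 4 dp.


rho_part = 351.7 / 48.08 = 7.31489185 g/cm^3
Porosity = (1 - 7.31489185/8.06)*100 = 9.2445 %


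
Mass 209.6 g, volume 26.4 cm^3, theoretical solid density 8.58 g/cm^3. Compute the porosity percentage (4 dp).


rho_part = 209.6 / 26.4 = 7.93939394 g/cm^3
Porosity = (1 - 7.93939394/8.58)*100 = 7.4663 %


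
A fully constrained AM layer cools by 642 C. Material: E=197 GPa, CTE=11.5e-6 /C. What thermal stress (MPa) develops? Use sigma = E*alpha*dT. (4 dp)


sigma = 197*1000 * 11.5e-6 * 642 = 1454.451 MPa


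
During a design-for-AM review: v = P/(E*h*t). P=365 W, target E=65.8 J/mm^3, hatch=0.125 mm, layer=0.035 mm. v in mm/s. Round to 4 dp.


v = 365 / (65.8*0.125*0.035) = 1267.9114 mm/s


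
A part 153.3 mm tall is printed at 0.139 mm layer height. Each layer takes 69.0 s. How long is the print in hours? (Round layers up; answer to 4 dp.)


Layers = ceil(153.3/0.139) = 1103
t = 1103 * 69.0 / 3600 = 21.1408 hrs


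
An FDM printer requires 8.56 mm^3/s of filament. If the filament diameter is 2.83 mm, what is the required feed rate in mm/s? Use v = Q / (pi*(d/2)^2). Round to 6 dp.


A = pi*(2.83/2)^2 = 6.290175
v = 8.56 / 6.290175 = 1.360852 mm/s


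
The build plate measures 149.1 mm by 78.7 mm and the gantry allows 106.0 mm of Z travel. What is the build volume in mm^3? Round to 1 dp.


V = 149.1 * 78.7 * 106.0 = 1243822.0 mm^3


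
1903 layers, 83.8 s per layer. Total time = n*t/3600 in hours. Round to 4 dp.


t = 1903 * 83.8 / 3600 = 44.2976 hrs


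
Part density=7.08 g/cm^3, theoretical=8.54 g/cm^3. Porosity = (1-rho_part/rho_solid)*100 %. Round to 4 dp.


Porosity = (1-7.08/8.54)*100 = 17.096 %


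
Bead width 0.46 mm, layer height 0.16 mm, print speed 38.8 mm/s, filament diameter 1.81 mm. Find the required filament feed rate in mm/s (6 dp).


Q = 0.46 * 0.16 * 38.8 = 2.85568 mm^3/s
A_fil = pi*(1.81/2)^2 = 2.57304292 mm^2
v_feed = 2.85568 / 2.57304292 = 1.109845 mm/s


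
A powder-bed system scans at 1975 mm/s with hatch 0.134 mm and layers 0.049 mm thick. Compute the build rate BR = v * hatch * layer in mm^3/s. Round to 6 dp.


Rate = 1975 * 0.134 * 0.049 = 12.96785 mm^3/s


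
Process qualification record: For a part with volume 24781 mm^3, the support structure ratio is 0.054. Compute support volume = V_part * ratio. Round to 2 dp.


V_support = 24781 * 0.054 = 1338.17 mm^3


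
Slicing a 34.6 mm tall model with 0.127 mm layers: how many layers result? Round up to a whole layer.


Layers = ceil(34.6/0.127) = 273


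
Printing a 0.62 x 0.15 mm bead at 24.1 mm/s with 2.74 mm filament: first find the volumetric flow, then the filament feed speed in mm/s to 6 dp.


Q = 0.62 * 0.15 * 24.1 = 2.2413 mm^3/s
A_fil = pi*(2.74/2)^2 = 5.89645525 mm^2
v_feed = 2.2413 / 5.89645525 = 0.38011 mm/s


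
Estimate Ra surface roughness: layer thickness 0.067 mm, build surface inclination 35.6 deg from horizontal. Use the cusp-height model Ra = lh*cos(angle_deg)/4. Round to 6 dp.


Ra = 0.067 * cos(35.6) / 4 = 0.013619 mm


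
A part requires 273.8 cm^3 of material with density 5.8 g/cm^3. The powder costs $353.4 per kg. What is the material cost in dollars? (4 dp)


Mass = 273.8*5.8/1000 = 1.58804 kg
Cost = 1.58804 * 353.4 = 561.2133 $


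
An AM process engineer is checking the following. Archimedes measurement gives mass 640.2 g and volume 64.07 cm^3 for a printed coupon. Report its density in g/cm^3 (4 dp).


rho = 640.2 / 64.07 = 9.9922 g/cm^3


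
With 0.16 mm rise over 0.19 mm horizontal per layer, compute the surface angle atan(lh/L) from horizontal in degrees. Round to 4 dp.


angle = atan(0.16/0.19) = 40.1009 degrees


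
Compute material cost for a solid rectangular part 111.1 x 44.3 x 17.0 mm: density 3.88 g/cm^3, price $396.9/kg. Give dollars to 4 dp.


V = 111.1 * 44.3 * 17.0 = 83669.41 mm^3 = 83.66941 cm^3
Mass = 83.66941 * 3.88 / 1000 = 0.32463731 kg
Cost = 0.32463731 * 396.9 = 128.8485 $


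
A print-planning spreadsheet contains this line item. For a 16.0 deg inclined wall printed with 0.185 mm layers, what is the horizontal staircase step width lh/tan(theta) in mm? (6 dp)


step = 0.185 / tan(16.0) = 0.645172 mm


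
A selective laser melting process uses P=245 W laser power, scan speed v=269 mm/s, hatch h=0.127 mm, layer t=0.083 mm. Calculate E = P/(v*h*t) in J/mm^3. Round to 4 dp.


E = 245 / (269*0.127*0.083) = 86.4036 J/mm^3


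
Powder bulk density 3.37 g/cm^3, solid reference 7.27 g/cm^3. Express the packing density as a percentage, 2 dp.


Packing = (3.37/7.27)*100 = 46.35 %


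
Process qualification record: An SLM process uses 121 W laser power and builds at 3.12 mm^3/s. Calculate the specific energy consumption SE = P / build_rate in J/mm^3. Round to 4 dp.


SE = 121 / 3.12 = 38.7821 J/mm^3


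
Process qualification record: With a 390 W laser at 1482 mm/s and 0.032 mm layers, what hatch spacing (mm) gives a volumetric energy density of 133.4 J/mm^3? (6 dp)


h = 390 / (133.4*1482*0.032) = 0.061647 mm


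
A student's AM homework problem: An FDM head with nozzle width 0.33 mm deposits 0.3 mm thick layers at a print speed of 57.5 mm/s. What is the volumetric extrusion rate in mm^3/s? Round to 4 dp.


Rate = 0.33 * 0.3 * 57.5 = 5.6925 mm^3/s


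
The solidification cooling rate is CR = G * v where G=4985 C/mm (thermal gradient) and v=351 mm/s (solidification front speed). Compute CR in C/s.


CR = 4985 * 351 = 1749735 C/s


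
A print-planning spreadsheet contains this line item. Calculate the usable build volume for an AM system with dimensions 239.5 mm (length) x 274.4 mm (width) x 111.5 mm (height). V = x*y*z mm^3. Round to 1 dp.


V = 239.5 * 274.4 * 111.5 = 7327646.2 mm^3


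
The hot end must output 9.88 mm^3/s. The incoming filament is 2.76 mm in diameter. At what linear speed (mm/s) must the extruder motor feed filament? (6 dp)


A = pi*(2.76/2)^2 = 5.982849
v = 9.88 / 5.982849 = 1.651387 mm/s


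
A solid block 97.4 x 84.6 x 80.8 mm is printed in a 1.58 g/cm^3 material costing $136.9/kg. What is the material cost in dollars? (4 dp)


V = 97.4 * 84.6 * 80.8 = 665795.232 mm^3 = 665.795232 cm^3
Mass = 665.795232 * 1.58 / 1000 = 1.05195647 kg
Cost = 1.05195647 * 136.9 = 144.0128 $


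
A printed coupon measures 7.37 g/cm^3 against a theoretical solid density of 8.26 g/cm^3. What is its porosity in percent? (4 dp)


Porosity = (1-7.37/8.26)*100 = 10.7748 %


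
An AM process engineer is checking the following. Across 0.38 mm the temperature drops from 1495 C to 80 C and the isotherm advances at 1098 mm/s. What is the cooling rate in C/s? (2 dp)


G = (1495-80)/0.38 = 3723.68421053 C/mm
CR = 3723.68421053 * 1098 = 4088605.26 C/s


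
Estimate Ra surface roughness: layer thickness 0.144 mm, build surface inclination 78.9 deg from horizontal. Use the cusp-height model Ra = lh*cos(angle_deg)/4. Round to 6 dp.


Ra = 0.144 * cos(78.9) / 4 = 0.006931 mm


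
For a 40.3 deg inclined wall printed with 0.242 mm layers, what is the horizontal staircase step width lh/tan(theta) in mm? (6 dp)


step = 0.242 / tan(40.3) = 0.285357 mm


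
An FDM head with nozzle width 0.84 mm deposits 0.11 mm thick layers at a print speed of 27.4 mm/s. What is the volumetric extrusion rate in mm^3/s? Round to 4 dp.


Rate = 0.84 * 0.11 * 27.4 = 2.5318 mm^3/s


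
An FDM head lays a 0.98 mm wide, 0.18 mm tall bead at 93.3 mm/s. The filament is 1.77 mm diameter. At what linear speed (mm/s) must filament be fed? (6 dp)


Q = 0.98 * 0.18 * 93.3 = 16.45812 mm^3/s
A_fil = pi*(1.77/2)^2 = 2.46057391 mm^2
v_feed = 16.45812 / 2.46057391 = 6.688732 mm/s


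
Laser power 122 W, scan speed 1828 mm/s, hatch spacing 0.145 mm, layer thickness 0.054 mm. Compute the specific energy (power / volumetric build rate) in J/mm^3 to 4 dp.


Build rate = 1828 * 0.145 * 0.054 = 14.31324 mm^3/s
SE = 122 / 14.31324 = 8.5236 J/mm^3


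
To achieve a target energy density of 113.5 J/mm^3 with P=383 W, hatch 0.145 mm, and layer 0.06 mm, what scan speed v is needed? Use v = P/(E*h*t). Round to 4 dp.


v = 383 / (113.5*0.145*0.06) = 387.8677 mm/s


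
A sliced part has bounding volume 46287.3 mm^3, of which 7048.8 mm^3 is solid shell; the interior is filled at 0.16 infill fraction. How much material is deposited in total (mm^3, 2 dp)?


V_infill = (46287.3 - 7048.8) * 0.16 = 6278.16
V_total = 7048.8 + 6278.16 = 13326.96 mm^3


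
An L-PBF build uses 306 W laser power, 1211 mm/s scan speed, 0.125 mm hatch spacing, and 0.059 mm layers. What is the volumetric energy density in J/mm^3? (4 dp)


E = 306 / (1211*0.125*0.059) = 34.2622 J/mm^3


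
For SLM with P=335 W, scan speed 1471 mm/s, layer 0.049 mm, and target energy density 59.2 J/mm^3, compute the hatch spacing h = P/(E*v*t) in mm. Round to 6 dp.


h = 335 / (59.2*1471*0.049) = 0.078508 mm


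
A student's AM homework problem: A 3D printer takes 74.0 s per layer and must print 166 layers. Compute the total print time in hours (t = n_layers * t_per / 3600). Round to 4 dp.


t = 166 * 74.0 / 3600 = 3.4122 hrs


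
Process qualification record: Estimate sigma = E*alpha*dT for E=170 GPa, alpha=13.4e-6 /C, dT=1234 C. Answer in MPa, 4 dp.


sigma = 170*1000 * 13.4e-6 * 1234 = 2811.052 MPa


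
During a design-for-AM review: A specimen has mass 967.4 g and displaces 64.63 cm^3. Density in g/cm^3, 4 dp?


rho = 967.4 / 64.63 = 14.9683 g/cm^3


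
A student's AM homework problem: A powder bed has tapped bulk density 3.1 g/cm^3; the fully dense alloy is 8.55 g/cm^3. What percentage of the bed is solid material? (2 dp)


Packing = (3.1/8.55)*100 = 36.26 %


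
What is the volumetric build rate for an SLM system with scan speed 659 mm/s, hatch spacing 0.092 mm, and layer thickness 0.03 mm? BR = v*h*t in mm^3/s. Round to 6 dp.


Rate = 659 * 0.092 * 0.03 = 1.81884 mm^3/s


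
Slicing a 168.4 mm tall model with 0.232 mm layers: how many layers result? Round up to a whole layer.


Layers = ceil(168.4/0.232) = 726


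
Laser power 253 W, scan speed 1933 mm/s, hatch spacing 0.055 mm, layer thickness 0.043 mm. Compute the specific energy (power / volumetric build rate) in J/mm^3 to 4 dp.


Build rate = 1933 * 0.055 * 0.043 = 4.571545 mm^3/s
SE = 253 / 4.571545 = 55.3423 J/mm^3


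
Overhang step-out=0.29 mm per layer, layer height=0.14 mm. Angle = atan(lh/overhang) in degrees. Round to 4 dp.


angle = atan(0.14/0.29) = 25.7693 degrees


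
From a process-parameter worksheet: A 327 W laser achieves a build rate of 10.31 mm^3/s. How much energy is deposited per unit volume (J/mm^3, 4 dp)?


SE = 327 / 10.31 = 31.7168 J/mm^3


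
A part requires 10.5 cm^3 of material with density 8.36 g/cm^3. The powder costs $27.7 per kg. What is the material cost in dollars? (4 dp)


Mass = 10.5*8.36/1000 = 0.08778 kg
Cost = 0.08778 * 27.7 = 2.4315 $


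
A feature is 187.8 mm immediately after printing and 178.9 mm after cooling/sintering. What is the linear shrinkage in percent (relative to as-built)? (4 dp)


Shrinkage = ((187.8-178.9)/187.8)*100 = 4.7391 %


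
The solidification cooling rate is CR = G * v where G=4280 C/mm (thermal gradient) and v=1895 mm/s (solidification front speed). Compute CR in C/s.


CR = 4280 * 1895 = 8110600 C/s


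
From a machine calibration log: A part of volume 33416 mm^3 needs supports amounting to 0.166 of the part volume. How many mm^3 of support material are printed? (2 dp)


V_support = 33416 * 0.166 = 5547.06 mm^3


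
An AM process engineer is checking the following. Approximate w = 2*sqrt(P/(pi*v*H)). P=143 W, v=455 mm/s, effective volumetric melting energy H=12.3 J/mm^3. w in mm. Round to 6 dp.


w = 2*sqrt(143/(pi*455*12.3)) = 0.18037 mm


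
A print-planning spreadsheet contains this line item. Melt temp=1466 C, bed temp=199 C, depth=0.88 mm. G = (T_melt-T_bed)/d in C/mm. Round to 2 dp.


G = (1466-199)/0.88 = 1439.77 C/mm


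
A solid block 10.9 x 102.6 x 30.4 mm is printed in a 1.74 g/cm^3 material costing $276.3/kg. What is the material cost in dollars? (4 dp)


V = 10.9 * 102.6 * 30.4 = 33997.536 mm^3 = 33.997536 cm^3
Mass = 33.997536 * 1.74 / 1000 = 0.05915571 kg
Cost = 0.05915571 * 276.3 = 16.3447 $


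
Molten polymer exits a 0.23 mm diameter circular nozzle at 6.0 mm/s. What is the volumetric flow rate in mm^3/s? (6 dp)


A = pi*(0.23/2)^2 = 0.04154756 mm^2
Q = 0.04154756 * 6.0 = 0.249285 mm^3/s


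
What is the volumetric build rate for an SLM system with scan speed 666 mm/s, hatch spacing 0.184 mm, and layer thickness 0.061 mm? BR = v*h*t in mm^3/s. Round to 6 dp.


Rate = 666 * 0.184 * 0.061 = 7.475184 mm^3/s


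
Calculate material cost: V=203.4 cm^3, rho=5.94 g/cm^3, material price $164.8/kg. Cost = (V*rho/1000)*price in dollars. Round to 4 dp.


Mass = 203.4*5.94/1000 = 1.208196 kg
Cost = 1.208196 * 164.8 = 199.1107 $


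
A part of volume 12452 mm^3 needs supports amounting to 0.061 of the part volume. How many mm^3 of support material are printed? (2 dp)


V_support = 12452 * 0.061 = 759.57 mm^3


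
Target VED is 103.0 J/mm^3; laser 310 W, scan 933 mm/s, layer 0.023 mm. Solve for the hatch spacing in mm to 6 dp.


h = 310 / (103.0*933*0.023) = 0.140254 mm


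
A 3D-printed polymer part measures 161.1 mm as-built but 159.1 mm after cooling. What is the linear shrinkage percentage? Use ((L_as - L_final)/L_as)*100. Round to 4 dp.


Shrinkage = ((161.1-159.1)/161.1)*100 = 1.2415 %


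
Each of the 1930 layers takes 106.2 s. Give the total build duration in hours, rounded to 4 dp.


t = 1930 * 106.2 / 3600 = 56.935 hrs


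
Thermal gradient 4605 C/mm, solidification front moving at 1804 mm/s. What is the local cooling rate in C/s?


CR = 4605 * 1804 = 8307420 C/s


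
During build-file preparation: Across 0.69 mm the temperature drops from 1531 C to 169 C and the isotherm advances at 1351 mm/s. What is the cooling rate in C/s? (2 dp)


G = (1531-169)/0.69 = 1973.91304348 C/mm
CR = 1973.91304348 * 1351 = 2666756.52 C/s


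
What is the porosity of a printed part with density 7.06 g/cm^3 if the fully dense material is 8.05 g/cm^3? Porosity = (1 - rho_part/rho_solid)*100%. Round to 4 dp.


Porosity = (1-7.06/8.05)*100 = 12.2981 %


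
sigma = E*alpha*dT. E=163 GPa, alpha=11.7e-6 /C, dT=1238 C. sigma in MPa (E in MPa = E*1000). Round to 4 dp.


sigma = 163*1000 * 11.7e-6 * 1238 = 2360.9898 MPa


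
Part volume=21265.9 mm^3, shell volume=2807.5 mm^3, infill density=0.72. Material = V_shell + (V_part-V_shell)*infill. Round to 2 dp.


V_infill = (21265.9 - 2807.5) * 0.72 = 13290.05
V_total = 2807.5 + 13290.05 = 16097.55 mm^3


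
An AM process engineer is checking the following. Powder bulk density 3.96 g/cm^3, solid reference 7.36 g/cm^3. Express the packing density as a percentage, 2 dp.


Packing = (3.96/7.36)*100 = 53.8 %


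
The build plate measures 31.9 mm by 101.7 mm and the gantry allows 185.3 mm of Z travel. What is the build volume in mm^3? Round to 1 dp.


V = 31.9 * 101.7 * 185.3 = 601155.8 mm^3


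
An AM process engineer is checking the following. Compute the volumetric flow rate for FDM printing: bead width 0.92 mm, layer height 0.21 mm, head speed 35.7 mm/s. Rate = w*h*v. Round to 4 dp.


Rate = 0.92 * 0.21 * 35.7 = 6.8972 mm^3/s


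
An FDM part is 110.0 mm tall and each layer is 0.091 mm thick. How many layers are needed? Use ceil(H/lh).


Layers = ceil(110.0/0.091) = 1209


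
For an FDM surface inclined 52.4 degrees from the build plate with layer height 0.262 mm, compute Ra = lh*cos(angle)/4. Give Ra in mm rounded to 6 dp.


Ra = 0.262 * cos(52.4) / 4 = 0.039965 mm


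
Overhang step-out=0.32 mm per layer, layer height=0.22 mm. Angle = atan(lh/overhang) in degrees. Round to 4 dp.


angle = atan(0.22/0.32) = 34.5085 degrees


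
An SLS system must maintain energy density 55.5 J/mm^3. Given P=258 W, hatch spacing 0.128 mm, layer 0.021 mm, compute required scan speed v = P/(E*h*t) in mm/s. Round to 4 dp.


v = 258 / (55.5*0.128*0.021) = 1729.408 mm/s


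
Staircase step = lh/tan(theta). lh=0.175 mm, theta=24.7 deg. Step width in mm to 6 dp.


step = 0.175 / tan(24.7) = 0.380477 mm


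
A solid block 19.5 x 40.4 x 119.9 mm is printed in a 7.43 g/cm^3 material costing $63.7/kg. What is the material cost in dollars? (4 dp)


V = 19.5 * 40.4 * 119.9 = 94457.22 mm^3 = 94.45722 cm^3
Mass = 94.45722 * 7.43 / 1000 = 0.70181714 kg
Cost = 0.70181714 * 63.7 = 44.7058 $


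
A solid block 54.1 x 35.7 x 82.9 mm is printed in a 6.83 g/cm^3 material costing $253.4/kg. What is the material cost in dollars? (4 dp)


V = 54.1 * 35.7 * 82.9 = 160110.573 mm^3 = 160.110573 cm^3
Mass = 160.110573 * 6.83 / 1000 = 1.09355521 kg
Cost = 1.09355521 * 253.4 = 277.1069 $


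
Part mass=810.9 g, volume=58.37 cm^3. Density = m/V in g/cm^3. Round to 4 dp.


rho = 810.9 / 58.37 = 13.8924 g/cm^3


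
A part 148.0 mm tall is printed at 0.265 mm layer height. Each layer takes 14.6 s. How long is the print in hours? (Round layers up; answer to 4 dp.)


Layers = ceil(148.0/0.265) = 559
t = 559 * 14.6 / 3600 = 2.2671 hrs


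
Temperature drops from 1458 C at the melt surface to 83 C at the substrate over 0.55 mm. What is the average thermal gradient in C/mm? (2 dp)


G = (1458-83)/0.55 = 2500.0 C/mm


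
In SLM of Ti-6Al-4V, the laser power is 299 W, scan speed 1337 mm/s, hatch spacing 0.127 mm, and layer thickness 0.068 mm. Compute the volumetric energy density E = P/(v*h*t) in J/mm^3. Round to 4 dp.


E = 299 / (1337*0.127*0.068) = 25.8957 J/mm^3


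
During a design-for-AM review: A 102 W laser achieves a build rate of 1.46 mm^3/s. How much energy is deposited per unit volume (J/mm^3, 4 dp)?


SE = 102 / 1.46 = 69.863 J/mm^3


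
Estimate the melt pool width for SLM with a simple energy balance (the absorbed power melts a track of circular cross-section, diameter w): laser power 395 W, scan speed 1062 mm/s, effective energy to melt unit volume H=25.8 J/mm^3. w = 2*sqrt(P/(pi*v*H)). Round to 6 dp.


w = 2*sqrt(395/(pi*1062*25.8)) = 0.135482 mm


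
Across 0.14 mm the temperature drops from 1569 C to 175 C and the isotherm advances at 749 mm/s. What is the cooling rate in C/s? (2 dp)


G = (1569-175)/0.14 = 9957.14285714 C/mm
CR = 9957.14285714 * 749 = 7457900.0 C/s


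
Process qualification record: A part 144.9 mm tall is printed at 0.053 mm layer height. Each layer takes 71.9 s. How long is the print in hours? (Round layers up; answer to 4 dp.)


Layers = ceil(144.9/0.053) = 2734
t = 2734 * 71.9 / 3600 = 54.6041 hrs


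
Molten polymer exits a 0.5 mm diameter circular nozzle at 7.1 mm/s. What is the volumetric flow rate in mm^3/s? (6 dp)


A = pi*(0.5/2)^2 = 0.19634954 mm^2
Q = 0.19634954 * 7.1 = 1.394082 mm^3/s


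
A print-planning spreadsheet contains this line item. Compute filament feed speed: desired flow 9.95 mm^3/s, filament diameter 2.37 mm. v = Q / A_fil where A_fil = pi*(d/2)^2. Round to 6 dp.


A = pi*(2.37/2)^2 = 4.411503
v = 9.95 / 4.411503 = 2.255467 mm/s


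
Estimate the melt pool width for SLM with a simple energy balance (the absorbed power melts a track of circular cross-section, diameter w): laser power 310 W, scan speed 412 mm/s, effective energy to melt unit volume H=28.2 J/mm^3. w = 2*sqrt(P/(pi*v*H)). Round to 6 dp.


w = 2*sqrt(310/(pi*412*28.2)) = 0.184316 mm


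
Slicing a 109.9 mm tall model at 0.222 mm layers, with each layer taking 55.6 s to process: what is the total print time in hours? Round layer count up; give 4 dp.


Layers = ceil(109.9/0.222) = 496
t = 496 * 55.6 / 3600 = 7.6604 hrs


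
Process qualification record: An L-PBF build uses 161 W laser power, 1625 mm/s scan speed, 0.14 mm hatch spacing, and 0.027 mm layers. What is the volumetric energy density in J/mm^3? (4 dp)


E = 161 / (1625*0.14*0.027) = 26.2108 J/mm^3


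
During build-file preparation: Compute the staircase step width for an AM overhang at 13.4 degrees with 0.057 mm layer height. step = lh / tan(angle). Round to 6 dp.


step = 0.057 / tan(13.4) = 0.239261 mm


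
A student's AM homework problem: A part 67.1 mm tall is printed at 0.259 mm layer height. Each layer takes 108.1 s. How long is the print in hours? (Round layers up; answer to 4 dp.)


Layers = ceil(67.1/0.259) = 260
t = 260 * 108.1 / 3600 = 7.8072 hrs


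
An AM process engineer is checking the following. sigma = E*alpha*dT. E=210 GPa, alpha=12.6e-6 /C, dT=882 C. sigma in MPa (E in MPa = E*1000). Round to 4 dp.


sigma = 210*1000 * 12.6e-6 * 882 = 2333.772 MPa


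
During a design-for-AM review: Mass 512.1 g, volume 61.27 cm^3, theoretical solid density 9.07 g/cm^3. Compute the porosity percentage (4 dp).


rho_part = 512.1 / 61.27 = 8.35808716 g/cm^3
Porosity = (1 - 8.35808716/9.07)*100 = 7.8491 %


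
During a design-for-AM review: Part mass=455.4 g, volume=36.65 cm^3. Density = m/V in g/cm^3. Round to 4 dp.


rho = 455.4 / 36.65 = 12.4256 g/cm^3


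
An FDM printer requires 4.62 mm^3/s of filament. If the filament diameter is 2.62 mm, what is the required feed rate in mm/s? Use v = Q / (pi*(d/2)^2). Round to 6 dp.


A = pi*(2.62/2)^2 = 5.391287
v = 4.62 / 5.391287 = 0.856938 mm/s


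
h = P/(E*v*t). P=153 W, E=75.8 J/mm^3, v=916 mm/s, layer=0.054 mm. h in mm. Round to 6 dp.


h = 153 / (75.8*916*0.054) = 0.040807 mm


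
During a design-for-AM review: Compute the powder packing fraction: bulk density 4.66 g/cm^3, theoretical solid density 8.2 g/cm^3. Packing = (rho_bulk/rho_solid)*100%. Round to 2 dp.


Packing = (4.66/8.2)*100 = 56.83 %


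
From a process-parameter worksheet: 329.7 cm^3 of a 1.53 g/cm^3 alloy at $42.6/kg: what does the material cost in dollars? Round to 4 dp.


Mass = 329.7*1.53/1000 = 0.504441 kg
Cost = 0.504441 * 42.6 = 21.4892 $


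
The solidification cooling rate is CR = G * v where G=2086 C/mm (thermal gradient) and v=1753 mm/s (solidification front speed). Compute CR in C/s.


CR = 2086 * 1753 = 3656758 C/s


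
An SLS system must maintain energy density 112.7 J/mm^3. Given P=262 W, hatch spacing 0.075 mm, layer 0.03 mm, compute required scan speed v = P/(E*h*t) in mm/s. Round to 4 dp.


v = 262 / (112.7*0.075*0.03) = 1033.2249 mm/s


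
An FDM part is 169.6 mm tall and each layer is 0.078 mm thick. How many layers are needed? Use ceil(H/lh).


Layers = ceil(169.6/0.078) = 2175


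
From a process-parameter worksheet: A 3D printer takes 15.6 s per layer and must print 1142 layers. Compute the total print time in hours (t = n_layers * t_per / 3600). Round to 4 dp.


t = 1142 * 15.6 / 3600 = 4.9487 hrs


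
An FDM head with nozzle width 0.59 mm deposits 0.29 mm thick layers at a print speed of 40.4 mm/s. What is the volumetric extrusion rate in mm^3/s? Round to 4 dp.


Rate = 0.59 * 0.29 * 40.4 = 6.9124 mm^3/s


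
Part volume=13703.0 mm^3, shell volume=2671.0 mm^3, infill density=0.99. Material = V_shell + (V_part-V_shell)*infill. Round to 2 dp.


V_infill = (13703.0 - 2671.0) * 0.99 = 10921.68
V_total = 2671.0 + 10921.68 = 13592.68 mm^3


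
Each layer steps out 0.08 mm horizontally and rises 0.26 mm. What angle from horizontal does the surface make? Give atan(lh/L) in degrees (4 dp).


angle = atan(0.26/0.08) = 72.8973 degrees


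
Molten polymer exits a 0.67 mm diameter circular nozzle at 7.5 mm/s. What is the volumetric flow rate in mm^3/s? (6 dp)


A = pi*(0.67/2)^2 = 0.35256524 mm^2
Q = 0.35256524 * 7.5 = 2.644239 mm^3/s


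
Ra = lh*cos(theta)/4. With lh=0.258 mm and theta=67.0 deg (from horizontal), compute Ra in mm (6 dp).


Ra = 0.258 * cos(67.0) / 4 = 0.025202 mm


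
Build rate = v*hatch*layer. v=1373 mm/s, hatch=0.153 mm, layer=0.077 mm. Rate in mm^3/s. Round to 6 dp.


Rate = 1373 * 0.153 * 0.077 = 16.175313 mm^3/s


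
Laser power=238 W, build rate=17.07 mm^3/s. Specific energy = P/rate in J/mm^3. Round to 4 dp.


SE = 238 / 17.07 = 13.9426 J/mm^3


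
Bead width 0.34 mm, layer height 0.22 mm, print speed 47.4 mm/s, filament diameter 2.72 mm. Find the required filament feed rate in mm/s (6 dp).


Q = 0.34 * 0.22 * 47.4 = 3.54552 mm^3/s
A_fil = pi*(2.72/2)^2 = 5.81068977 mm^2
v_feed = 3.54552 / 5.81068977 = 0.610172 mm/s


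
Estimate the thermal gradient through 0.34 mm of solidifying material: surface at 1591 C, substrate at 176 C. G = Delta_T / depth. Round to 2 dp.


G = (1591-176)/0.34 = 4161.76 C/mm


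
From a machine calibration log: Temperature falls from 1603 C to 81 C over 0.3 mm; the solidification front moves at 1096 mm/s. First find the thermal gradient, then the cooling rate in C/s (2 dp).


G = (1603-81)/0.3 = 5073.33333333 C/mm
CR = 5073.33333333 * 1096 = 5560373.33 C/s


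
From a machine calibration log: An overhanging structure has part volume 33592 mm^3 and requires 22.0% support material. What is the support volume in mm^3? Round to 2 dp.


V_support = 33592 * 0.22 = 7390.24 mm^3


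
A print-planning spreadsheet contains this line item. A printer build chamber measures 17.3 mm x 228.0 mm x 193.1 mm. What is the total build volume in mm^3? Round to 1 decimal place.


V = 17.3 * 228.0 * 193.1 = 761663.6 mm^3


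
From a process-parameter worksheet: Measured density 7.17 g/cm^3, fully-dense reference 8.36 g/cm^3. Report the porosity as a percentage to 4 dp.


Porosity = (1-7.17/8.36)*100 = 14.2344 %


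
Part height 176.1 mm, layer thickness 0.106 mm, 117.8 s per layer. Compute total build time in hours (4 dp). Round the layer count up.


Layers = ceil(176.1/0.106) = 1662
t = 1662 * 117.8 / 3600 = 54.3843 hrs


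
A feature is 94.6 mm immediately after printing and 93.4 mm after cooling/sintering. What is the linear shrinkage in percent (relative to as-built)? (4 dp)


Shrinkage = ((94.6-93.4)/94.6)*100 = 1.2685 %


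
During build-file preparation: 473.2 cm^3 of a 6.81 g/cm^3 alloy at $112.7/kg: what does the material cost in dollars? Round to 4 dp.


Mass = 473.2*6.81/1000 = 3.222492 kg
Cost = 3.222492 * 112.7 = 363.1748 $


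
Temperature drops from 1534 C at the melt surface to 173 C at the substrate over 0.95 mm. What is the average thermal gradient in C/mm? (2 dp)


G = (1534-173)/0.95 = 1432.63 C/mm


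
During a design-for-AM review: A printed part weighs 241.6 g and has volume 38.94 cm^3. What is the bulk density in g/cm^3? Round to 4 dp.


rho = 241.6 / 38.94 = 6.2044 g/cm^3


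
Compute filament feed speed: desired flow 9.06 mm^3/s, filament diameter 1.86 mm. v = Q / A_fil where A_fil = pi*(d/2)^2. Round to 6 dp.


A = pi*(1.86/2)^2 = 2.717163
v = 9.06 / 2.717163 = 3.33436 mm/s


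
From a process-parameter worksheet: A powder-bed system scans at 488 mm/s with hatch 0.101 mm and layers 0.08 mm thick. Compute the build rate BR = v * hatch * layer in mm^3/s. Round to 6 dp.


Rate = 488 * 0.101 * 0.08 = 3.94304 mm^3/s


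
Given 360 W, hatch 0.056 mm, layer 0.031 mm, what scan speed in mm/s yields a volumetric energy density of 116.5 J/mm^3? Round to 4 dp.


v = 360 / (116.5*0.056*0.031) = 1780.0281 mm/s


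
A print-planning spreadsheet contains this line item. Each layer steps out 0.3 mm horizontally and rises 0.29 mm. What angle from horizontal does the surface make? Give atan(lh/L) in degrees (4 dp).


angle = atan(0.29/0.3) = 44.029 degrees


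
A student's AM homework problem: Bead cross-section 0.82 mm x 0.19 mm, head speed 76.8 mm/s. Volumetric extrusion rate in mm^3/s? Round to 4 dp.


Rate = 0.82 * 0.19 * 76.8 = 11.9654 mm^3/s


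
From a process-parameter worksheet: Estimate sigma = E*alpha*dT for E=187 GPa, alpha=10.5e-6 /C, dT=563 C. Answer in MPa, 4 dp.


sigma = 187*1000 * 10.5e-6 * 563 = 1105.4505 MPa


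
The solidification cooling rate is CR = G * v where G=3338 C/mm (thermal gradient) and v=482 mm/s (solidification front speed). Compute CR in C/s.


CR = 3338 * 482 = 1608916 C/s


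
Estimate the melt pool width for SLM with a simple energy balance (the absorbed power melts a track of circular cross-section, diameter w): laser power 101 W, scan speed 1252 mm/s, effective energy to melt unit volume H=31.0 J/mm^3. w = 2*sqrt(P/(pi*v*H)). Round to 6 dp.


w = 2*sqrt(101/(pi*1252*31.0)) = 0.057562 mm


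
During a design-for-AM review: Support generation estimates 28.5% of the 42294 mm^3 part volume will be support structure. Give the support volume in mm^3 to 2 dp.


V_support = 42294 * 0.285 = 12053.79 mm^3


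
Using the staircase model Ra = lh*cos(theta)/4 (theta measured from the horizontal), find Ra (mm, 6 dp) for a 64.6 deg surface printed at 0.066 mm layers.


Ra = 0.066 * cos(64.6) / 4 = 0.007077 mm


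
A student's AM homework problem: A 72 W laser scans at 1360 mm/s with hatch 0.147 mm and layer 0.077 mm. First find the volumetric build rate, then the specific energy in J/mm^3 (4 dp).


Build rate = 1360 * 0.147 * 0.077 = 15.39384 mm^3/s
SE = 72 / 15.39384 = 4.6772 J/mm^3


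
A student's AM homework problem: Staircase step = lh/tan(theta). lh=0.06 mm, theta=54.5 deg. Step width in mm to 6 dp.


step = 0.06 / tan(54.5) = 0.042798 mm


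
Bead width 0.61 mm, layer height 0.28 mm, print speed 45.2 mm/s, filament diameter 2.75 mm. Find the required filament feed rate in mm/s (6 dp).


Q = 0.61 * 0.28 * 45.2 = 7.72016 mm^3/s
A_fil = pi*(2.75/2)^2 = 5.93957361 mm^2
v_feed = 7.72016 / 5.93957361 = 1.299784 mm/s


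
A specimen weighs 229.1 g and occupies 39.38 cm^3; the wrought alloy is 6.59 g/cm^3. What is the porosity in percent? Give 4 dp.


rho_part = 229.1 / 39.38 = 5.81767395 g/cm^3
Porosity = (1 - 5.81767395/6.59)*100 = 11.7197 %


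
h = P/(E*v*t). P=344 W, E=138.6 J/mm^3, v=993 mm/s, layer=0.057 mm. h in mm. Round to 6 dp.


h = 344 / (138.6*993*0.057) = 0.04385 mm


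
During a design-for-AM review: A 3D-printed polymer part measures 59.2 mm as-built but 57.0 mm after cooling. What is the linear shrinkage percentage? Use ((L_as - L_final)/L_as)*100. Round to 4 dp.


Shrinkage = ((59.2-57.0)/59.2)*100 = 3.7162 %


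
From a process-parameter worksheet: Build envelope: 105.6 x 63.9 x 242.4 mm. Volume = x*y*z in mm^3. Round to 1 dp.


V = 105.6 * 63.9 * 242.4 = 1635676.4 mm^3


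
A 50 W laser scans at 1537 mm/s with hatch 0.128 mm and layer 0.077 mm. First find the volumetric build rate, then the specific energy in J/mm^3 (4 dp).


Build rate = 1537 * 0.128 * 0.077 = 15.148672 mm^3/s
SE = 50 / 15.148672 = 3.3006 J/mm^3


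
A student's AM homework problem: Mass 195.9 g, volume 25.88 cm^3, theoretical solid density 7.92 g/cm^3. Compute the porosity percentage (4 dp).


rho_part = 195.9 / 25.88 = 7.56955178 g/cm^3
Porosity = (1 - 7.56955178/7.92)*100 = 4.4249 %


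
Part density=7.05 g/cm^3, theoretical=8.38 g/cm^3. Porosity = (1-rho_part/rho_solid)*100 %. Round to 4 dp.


Porosity = (1-7.05/8.38)*100 = 15.8711 %


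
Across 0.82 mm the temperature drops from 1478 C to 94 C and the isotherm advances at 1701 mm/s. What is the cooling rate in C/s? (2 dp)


G = (1478-94)/0.82 = 1687.80487805 C/mm
CR = 1687.80487805 * 1701 = 2870956.1 C/s


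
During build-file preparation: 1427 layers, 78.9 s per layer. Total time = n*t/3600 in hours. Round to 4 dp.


t = 1427 * 78.9 / 3600 = 31.2751 hrs


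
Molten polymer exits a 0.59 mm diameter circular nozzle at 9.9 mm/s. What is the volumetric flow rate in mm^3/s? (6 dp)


A = pi*(0.59/2)^2 = 0.2733971 mm^2
Q = 0.2733971 * 9.9 = 2.706631 mm^3/s


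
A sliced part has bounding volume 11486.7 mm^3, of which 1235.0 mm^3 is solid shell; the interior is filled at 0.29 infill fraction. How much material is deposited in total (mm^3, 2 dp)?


V_infill = (11486.7 - 1235.0) * 0.29 = 2972.99
V_total = 1235.0 + 2972.99 = 4207.99 mm^3


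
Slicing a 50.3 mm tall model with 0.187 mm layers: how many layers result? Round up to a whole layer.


Layers = ceil(50.3/0.187) = 269


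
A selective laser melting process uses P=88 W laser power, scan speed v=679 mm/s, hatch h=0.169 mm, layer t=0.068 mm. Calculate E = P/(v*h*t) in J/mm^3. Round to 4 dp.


E = 88 / (679*0.169*0.068) = 11.2776 J/mm^3


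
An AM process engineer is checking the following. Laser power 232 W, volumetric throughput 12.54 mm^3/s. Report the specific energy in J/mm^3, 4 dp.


SE = 232 / 12.54 = 18.5008 J/mm^3


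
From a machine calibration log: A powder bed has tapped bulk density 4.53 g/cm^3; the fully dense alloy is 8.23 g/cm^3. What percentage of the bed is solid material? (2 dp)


Packing = (4.53/8.23)*100 = 55.04 %


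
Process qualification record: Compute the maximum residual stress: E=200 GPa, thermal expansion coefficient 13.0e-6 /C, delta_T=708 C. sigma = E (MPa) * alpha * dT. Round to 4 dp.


sigma = 200*1000 * 13.0e-6 * 708 = 1840.8 MPa


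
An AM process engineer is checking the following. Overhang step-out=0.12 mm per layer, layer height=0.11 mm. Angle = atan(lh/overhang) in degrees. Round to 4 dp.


angle = atan(0.11/0.12) = 42.5104 degrees


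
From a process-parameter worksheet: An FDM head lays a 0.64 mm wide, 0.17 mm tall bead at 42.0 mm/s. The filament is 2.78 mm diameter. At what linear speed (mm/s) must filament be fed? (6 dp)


Q = 0.64 * 0.17 * 42.0 = 4.5696 mm^3/s
A_fil = pi*(2.78/2)^2 = 6.06987117 mm^2
v_feed = 4.5696 / 6.06987117 = 0.752833 mm/s


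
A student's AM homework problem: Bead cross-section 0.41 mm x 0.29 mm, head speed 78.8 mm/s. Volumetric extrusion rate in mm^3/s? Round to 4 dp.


Rate = 0.41 * 0.29 * 78.8 = 9.3693 mm^3/s


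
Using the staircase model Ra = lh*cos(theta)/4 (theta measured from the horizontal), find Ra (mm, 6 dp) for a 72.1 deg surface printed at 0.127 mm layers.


Ra = 0.127 * cos(72.1) / 4 = 0.009759 mm


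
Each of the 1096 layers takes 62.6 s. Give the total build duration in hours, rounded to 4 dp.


t = 1096 * 62.6 / 3600 = 19.0582 hrs


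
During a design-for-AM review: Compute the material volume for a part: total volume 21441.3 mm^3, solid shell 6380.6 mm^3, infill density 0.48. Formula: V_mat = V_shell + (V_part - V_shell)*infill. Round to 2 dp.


V_infill = (21441.3 - 6380.6) * 0.48 = 7229.14
V_total = 6380.6 + 7229.14 = 13609.74 mm^3


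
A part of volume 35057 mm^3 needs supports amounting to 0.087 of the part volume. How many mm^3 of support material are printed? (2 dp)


V_support = 35057 * 0.087 = 3049.96 mm^3


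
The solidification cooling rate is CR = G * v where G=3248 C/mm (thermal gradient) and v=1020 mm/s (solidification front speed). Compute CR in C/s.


CR = 3248 * 1020 = 3312960 C/s


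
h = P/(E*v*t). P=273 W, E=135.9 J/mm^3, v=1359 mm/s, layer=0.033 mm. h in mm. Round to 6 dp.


h = 273 / (135.9*1359*0.033) = 0.044793 mm


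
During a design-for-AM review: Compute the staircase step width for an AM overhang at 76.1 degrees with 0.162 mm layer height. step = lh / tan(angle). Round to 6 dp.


step = 0.162 / tan(76.1) = 0.040091 mm


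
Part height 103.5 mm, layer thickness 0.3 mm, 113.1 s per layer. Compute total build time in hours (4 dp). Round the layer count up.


Layers = ceil(103.5/0.3) = 345
t = 345 * 113.1 / 3600 = 10.8388 hrs


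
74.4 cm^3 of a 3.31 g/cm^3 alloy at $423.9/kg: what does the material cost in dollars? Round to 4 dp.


Mass = 74.4*3.31/1000 = 0.246264 kg
Cost = 0.246264 * 423.9 = 104.3913 $


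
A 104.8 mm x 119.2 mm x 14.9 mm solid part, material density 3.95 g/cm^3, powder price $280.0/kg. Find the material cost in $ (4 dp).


V = 104.8 * 119.2 * 14.9 = 186133.184 mm^3 = 186.133184 cm^3
Mass = 186.133184 * 3.95 / 1000 = 0.73522608 kg
Cost = 0.73522608 * 280.0 = 205.8633 $


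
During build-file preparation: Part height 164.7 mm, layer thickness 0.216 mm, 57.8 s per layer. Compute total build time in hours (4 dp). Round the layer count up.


Layers = ceil(164.7/0.216) = 763
t = 763 * 57.8 / 3600 = 12.2504 hrs


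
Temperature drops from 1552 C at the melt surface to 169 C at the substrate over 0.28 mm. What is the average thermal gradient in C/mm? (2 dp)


G = (1552-169)/0.28 = 4939.29 C/mm


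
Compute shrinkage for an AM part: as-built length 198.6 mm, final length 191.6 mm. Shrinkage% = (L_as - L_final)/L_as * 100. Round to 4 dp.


Shrinkage = ((198.6-191.6)/198.6)*100 = 3.5247 %


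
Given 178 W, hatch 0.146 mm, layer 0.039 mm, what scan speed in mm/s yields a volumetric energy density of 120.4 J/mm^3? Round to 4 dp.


v = 178 / (120.4*0.146*0.039) = 259.6427 mm/s


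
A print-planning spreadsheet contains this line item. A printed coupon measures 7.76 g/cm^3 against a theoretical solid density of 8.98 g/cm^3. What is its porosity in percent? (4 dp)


Porosity = (1-7.76/8.98)*100 = 13.5857 %


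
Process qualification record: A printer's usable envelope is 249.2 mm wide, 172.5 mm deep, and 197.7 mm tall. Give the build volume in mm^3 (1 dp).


V = 249.2 * 172.5 * 197.7 = 8498529.9 mm^3
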